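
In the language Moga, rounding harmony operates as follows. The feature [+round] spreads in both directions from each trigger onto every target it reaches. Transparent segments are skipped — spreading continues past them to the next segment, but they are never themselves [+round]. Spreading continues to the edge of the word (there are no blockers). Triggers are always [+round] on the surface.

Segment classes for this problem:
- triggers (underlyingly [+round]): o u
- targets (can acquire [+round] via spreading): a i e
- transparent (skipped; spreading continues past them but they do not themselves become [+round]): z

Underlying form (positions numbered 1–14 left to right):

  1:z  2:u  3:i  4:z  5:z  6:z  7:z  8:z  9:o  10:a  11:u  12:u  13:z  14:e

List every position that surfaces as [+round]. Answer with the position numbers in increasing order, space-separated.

From /u/ at 2 rightward: 3 /i/ → [+round]; 4 /z/ transparent; 5 /z/ transparent; 6 /z/ transparent; 7 /z/ transparent; 8 /z/ transparent; 9 /o/ is itself a trigger — this domain ends here.
From /u/ at 2 leftward: 1 /z/ transparent; word edge.
From /o/ at 9 rightward: 10 /a/ → [+round]; 11 /u/ is itself a trigger — this domain ends here.
From /o/ at 9 leftward: 8 /z/ transparent; 7 /z/ transparent; 6 /z/ transparent; 5 /z/ transparent; 4 /z/ transparent; 3 /i/ → [+round]; 2 /u/ is itself a trigger — this domain ends here.
From /u/ at 11 rightward: 12 /u/ is itself a trigger — this domain ends here.
From /u/ at 11 leftward: 10 /a/ → [+round]; 9 /o/ is itself a trigger — this domain ends here.
From /u/ at 12 rightward: 13 /z/ transparent; 14 /e/ → [+round]; word edge.
From /u/ at 12 leftward: 11 /u/ is itself a trigger — this domain ends here.

2 3 9 10 11 12 14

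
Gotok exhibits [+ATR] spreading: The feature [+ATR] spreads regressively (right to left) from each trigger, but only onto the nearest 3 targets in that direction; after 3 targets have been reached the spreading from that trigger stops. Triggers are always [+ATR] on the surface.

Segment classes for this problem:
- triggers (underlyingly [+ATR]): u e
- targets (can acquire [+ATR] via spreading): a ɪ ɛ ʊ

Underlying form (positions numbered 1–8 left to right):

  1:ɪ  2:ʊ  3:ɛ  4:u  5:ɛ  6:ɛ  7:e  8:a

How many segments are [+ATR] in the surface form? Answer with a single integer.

From /u/ at 4 leftward: 3 /ɛ/ → [+ATR]; 2 /ʊ/ → [+ATR]; 1 /ɪ/ → [+ATR]; bound reached.
From /e/ at 7 leftward: 6 /ɛ/ → [+ATR]; 5 /ɛ/ → [+ATR]; 4 /u/ is itself a trigger — this domain ends here.
Target with no active source: position 8 stays [-ATR].
[+ATR] positions on the surface: 1 2 3 4 5 6 7.

7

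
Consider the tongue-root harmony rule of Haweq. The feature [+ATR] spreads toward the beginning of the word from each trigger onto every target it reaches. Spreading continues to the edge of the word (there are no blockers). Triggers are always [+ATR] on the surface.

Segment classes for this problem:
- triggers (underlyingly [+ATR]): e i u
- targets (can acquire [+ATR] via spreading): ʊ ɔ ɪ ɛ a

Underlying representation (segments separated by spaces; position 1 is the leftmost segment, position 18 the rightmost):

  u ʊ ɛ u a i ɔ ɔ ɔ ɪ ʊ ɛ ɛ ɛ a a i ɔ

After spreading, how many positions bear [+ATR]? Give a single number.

17

From /u/ at 1 leftward: word edge.
From /u/ at 4 leftward: 3 /ɛ/ → [+ATR]; 2 /ʊ/ → [+ATR]; 1 /u/ is itself a trigger — this domain ends here.
From /i/ at 6 leftward: 5 /a/ → [+ATR]; 4 /u/ is itself a trigger — this domain ends here.
From /i/ at 17 leftward: 16 /a/ → [+ATR]; 15 /a/ → [+ATR]; 14 /ɛ/ → [+ATR]; 13 /ɛ/ → [+ATR]; 12 /ɛ/ → [+ATR]; 11 /ʊ/ → [+ATR]; 10 /ɪ/ → [+ATR]; 9 /ɔ/ → [+ATR]; 8 /ɔ/ → [+ATR]; 7 /ɔ/ → [+ATR]; 6 /i/ is itself a trigger — this domain ends here.
Target with no active source: position 18 stays [-ATR].
[+ATR] positions on the surface: 1 2 3 4 5 6 7 8 9 10 11 12 13 14 15 16 17.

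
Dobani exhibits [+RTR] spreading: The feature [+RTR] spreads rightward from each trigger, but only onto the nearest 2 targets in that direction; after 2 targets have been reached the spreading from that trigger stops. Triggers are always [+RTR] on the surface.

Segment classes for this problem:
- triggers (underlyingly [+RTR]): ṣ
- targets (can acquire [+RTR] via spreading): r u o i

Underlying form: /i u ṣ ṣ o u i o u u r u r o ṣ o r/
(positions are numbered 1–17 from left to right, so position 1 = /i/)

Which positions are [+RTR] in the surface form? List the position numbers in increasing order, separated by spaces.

3 4 5 6 15 16 17

From /ṣ/ at 3 rightward: 4 /ṣ/ is itself a trigger — this domain ends here.
From /ṣ/ at 4 rightward: 5 /o/ → [+RTR]; 6 /u/ → [+RTR]; bound reached.
From /ṣ/ at 15 rightward: 16 /o/ → [+RTR]; 17 /r/ → [+RTR]; bound reached.
Targets with no active source: positions 1 2 7 8 9 10 11 12 13 14 stay [-emphatic].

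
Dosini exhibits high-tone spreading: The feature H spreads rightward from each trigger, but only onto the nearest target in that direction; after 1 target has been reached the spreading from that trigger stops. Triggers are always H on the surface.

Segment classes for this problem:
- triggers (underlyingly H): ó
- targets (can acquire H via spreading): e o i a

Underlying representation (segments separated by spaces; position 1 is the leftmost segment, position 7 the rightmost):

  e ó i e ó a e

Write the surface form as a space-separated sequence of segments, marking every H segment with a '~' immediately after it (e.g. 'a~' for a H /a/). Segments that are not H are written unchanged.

e ó~ i~ e ó~ a~ e

From /ó/ at 2 rightward: 3 /i/ → H; bound reached.
From /ó/ at 5 rightward: 6 /a/ → H; bound reached.
Targets with no active source: positions 1 4 7 stay [-high tone].
H positions on the surface: 2 3 5 6.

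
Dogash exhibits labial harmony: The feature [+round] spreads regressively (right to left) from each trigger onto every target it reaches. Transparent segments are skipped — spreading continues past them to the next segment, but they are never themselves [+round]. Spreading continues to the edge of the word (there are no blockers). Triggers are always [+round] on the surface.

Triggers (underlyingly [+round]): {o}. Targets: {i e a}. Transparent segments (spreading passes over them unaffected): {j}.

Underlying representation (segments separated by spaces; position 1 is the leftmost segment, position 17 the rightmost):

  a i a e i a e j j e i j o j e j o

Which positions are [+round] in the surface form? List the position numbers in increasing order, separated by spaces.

From /o/ at 13 leftward: 12 /j/ transparent; 11 /i/ → [+round]; 10 /e/ → [+round]; 9 /j/ transparent; 8 /j/ transparent; 7 /e/ → [+round]; 6 /a/ → [+round]; 5 /i/ → [+round]; 4 /e/ → [+round]; 3 /a/ → [+round]; 2 /i/ → [+round]; 1 /a/ → [+round]; word edge.
From /o/ at 17 leftward: 16 /j/ transparent; 15 /e/ → [+round]; 14 /j/ transparent; 13 /o/ is itself a trigger — this domain ends here.

1 2 3 4 5 6 7 10 11 13 15 17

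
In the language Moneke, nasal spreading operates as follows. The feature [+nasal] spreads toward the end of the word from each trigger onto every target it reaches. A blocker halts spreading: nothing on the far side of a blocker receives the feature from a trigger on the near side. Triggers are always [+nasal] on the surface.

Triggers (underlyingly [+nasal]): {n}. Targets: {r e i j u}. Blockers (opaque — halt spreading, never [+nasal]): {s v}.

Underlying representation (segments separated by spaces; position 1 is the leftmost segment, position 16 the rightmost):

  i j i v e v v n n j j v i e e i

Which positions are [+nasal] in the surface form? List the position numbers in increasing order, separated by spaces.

From /n/ at 8 rightward: 9 /n/ is itself a trigger — this domain ends here.
From /n/ at 9 rightward: 10 /j/ → [+nasal]; 11 /j/ → [+nasal]; 12 /v/ blocks.
Targets with no active source: positions 1 2 3 5 13 14 15 16 stay [-nasal].

8 9 10 11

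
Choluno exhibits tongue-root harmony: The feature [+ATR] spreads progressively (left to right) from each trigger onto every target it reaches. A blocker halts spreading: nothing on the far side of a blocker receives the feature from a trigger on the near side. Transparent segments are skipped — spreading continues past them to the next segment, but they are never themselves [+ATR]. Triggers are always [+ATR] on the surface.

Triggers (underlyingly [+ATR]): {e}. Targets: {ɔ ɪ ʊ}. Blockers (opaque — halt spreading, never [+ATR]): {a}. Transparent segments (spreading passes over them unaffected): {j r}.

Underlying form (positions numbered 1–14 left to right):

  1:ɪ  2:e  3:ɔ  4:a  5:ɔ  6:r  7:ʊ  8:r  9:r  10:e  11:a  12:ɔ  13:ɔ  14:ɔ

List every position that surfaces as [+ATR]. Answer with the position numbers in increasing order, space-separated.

From /e/ at 2 rightward: 3 /ɔ/ → [+ATR]; 4 /a/ blocks.
From /e/ at 10 rightward: 11 /a/ blocks.
Targets with no active source: positions 1 5 7 12 13 14 stay [-ATR].

2 3 10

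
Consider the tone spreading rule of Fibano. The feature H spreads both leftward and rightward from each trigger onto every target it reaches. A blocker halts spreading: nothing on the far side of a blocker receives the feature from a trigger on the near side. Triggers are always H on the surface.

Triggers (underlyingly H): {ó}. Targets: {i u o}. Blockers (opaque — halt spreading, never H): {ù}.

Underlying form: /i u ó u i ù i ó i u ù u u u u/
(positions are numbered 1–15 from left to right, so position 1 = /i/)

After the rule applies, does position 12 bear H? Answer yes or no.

From /ó/ at 3 rightward: 4 /u/ → H; 5 /i/ → H; 6 /ù/ blocks.
From /ó/ at 3 leftward: 2 /u/ → H; 1 /i/ → H; word edge.
From /ó/ at 8 rightward: 9 /i/ → H; 10 /u/ → H; 11 /ù/ blocks.
From /ó/ at 8 leftward: 7 /i/ → H; 6 /ù/ blocks.
Targets with no active source: positions 12 13 14 15 stay [-high tone].
H positions on the surface: 1 2 3 4 5 7 8 9 10.

no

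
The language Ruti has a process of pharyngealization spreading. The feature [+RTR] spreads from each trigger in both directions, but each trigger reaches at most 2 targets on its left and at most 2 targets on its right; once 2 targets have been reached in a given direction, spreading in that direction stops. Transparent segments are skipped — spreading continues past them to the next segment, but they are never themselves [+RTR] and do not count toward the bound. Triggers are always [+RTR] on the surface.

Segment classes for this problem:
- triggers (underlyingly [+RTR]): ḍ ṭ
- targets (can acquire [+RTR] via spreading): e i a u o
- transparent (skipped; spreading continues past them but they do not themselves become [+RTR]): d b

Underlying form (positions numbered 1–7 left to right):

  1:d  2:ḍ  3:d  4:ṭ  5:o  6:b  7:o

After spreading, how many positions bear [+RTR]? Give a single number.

From /ḍ/ at 2 rightward: 3 /d/ transparent; 4 /ṭ/ is itself a trigger — this domain ends here.
From /ḍ/ at 2 leftward: 1 /d/ transparent; word edge.
From /ṭ/ at 4 rightward: 5 /o/ → [+RTR]; 6 /b/ transparent; 7 /o/ → [+RTR]; bound reached.
From /ṭ/ at 4 leftward: 3 /d/ transparent; 2 /ḍ/ is itself a trigger — this domain ends here.
[+RTR] positions on the surface: 2 4 5 7.

4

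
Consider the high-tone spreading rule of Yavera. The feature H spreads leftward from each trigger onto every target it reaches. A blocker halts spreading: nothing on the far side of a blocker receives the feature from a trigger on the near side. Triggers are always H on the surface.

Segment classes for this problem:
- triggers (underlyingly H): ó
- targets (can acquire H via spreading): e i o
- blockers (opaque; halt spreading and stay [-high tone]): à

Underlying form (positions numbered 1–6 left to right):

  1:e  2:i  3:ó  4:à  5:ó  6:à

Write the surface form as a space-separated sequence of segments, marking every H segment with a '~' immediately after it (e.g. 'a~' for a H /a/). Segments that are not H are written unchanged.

e~ i~ ó~ à ó~ à

From /ó/ at 3 leftward: 2 /i/ → H; 1 /e/ → H; word edge.
From /ó/ at 5 leftward: 4 /à/ blocks.
H positions on the surface: 1 2 3 5.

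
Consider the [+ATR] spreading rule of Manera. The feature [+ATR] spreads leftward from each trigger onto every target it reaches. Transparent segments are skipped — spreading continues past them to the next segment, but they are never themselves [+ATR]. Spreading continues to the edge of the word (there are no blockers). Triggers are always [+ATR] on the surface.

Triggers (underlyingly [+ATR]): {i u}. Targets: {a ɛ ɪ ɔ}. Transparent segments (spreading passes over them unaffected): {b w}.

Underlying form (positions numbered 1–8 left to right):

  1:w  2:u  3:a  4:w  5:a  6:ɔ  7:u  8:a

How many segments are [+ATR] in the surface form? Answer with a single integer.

From /u/ at 2 leftward: 1 /w/ transparent; word edge.
From /u/ at 7 leftward: 6 /ɔ/ → [+ATR]; 5 /a/ → [+ATR]; 4 /w/ transparent; 3 /a/ → [+ATR]; 2 /u/ is itself a trigger — this domain ends here.
Target with no active source: position 8 stays [-ATR].
[+ATR] positions on the surface: 2 3 5 6 7.

5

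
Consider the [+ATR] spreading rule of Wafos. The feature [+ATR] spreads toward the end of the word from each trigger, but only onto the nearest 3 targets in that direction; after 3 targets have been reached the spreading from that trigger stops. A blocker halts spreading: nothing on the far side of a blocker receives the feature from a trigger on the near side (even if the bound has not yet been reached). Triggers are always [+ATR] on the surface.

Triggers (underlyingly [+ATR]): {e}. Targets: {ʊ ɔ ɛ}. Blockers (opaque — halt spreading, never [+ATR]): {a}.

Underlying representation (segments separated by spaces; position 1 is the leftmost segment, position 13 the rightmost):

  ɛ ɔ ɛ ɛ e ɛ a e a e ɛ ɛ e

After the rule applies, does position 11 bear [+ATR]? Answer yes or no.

From /e/ at 5 rightward: 6 /ɛ/ → [+ATR]; 7 /a/ blocks.
From /e/ at 8 rightward: 9 /a/ blocks.
From /e/ at 10 rightward: 11 /ɛ/ → [+ATR]; 12 /ɛ/ → [+ATR]; 13 /e/ is itself a trigger — this domain ends here.
From /e/ at 13 rightward: word edge.
Targets with no active source: positions 1 2 3 4 stay [-ATR].
[+ATR] positions on the surface: 5 6 8 10 11 12 13.

yes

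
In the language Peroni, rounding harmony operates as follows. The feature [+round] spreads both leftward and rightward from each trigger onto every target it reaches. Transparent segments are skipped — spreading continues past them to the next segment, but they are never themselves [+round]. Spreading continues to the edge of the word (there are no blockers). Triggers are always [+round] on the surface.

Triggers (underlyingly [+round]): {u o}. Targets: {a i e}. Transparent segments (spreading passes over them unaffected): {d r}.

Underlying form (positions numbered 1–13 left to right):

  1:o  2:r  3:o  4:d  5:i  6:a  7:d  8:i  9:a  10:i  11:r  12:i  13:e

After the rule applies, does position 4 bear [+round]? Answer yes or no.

no

From /o/ at 1 rightward: 2 /r/ transparent; 3 /o/ is itself a trigger — this domain ends here.
From /o/ at 1 leftward: word edge.
From /o/ at 3 rightward: 4 /d/ transparent; 5 /i/ → [+round]; 6 /a/ → [+round]; 7 /d/ transparent; 8 /i/ → [+round]; 9 /a/ → [+round]; 10 /i/ → [+round]; 11 /r/ transparent; 12 /i/ → [+round]; 13 /e/ → [+round]; word edge.
From /o/ at 3 leftward: 2 /r/ transparent; 1 /o/ is itself a trigger — this domain ends here.
[+round] positions on the surface: 1 3 5 6 8 9 10 12 13.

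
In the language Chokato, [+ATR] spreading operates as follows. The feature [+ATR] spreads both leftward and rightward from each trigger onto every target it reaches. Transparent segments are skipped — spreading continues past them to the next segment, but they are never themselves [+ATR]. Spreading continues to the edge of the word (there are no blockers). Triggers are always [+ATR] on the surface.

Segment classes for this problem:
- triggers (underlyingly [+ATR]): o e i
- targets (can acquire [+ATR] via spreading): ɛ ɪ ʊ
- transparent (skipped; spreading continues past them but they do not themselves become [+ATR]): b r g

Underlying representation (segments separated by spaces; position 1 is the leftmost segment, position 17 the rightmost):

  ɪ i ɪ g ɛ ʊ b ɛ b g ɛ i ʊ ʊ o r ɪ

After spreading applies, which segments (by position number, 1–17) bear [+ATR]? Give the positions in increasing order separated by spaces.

From /i/ at 2 rightward: 3 /ɪ/ → [+ATR]; 4 /g/ transparent; 5 /ɛ/ → [+ATR]; 6 /ʊ/ → [+ATR]; 7 /b/ transparent; 8 /ɛ/ → [+ATR]; 9 /b/ transparent; 10 /g/ transparent; 11 /ɛ/ → [+ATR]; 12 /i/ is itself a trigger — this domain ends here.
From /i/ at 2 leftward: 1 /ɪ/ → [+ATR]; word edge.
From /i/ at 12 rightward: 13 /ʊ/ → [+ATR]; 14 /ʊ/ → [+ATR]; 15 /o/ is itself a trigger — this domain ends here.
From /i/ at 12 leftward: 11 /ɛ/ → [+ATR]; 10 /g/ transparent; 9 /b/ transparent; 8 /ɛ/ → [+ATR]; 7 /b/ transparent; 6 /ʊ/ → [+ATR]; 5 /ɛ/ → [+ATR]; 4 /g/ transparent; 3 /ɪ/ → [+ATR]; 2 /i/ is itself a trigger — this domain ends here.
From /o/ at 15 rightward: 16 /r/ transparent; 17 /ɪ/ → [+ATR]; word edge.
From /o/ at 15 leftward: 14 /ʊ/ → [+ATR]; 13 /ʊ/ → [+ATR]; 12 /i/ is itself a trigger — this domain ends here.

1 2 3 5 6 8 11 12 13 14 15 17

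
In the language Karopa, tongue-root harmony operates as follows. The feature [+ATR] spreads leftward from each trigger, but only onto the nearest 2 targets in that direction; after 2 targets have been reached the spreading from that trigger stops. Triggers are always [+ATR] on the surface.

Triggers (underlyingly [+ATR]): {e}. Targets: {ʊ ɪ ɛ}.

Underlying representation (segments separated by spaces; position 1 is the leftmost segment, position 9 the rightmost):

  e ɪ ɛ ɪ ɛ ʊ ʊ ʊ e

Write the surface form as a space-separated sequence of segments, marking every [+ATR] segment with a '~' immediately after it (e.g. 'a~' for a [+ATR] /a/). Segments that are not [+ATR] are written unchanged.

From /e/ at 1 leftward: word edge.
From /e/ at 9 leftward: 8 /ʊ/ → [+ATR]; 7 /ʊ/ → [+ATR]; bound reached.
Targets with no active source: positions 2 3 4 5 6 stay [-ATR].
[+ATR] positions on the surface: 1 7 8 9.

e~ ɪ ɛ ɪ ɛ ʊ ʊ~ ʊ~ e~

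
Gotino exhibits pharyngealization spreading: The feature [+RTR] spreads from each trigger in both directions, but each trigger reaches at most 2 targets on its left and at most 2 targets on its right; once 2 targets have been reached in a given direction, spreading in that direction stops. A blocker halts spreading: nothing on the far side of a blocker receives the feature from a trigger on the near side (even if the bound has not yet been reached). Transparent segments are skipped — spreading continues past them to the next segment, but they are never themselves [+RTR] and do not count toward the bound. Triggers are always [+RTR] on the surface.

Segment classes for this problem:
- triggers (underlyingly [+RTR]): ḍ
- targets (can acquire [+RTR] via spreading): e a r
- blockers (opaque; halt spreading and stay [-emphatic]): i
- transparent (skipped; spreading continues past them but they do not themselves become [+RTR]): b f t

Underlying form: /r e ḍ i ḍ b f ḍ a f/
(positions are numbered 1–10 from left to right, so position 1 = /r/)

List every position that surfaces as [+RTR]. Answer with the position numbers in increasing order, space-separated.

From /ḍ/ at 3 rightward: 4 /i/ blocks.
From /ḍ/ at 3 leftward: 2 /e/ → [+RTR]; 1 /r/ → [+RTR]; bound reached.
From /ḍ/ at 5 rightward: 6 /b/ transparent; 7 /f/ transparent; 8 /ḍ/ is itself a trigger — this domain ends here.
From /ḍ/ at 5 leftward: 4 /i/ blocks.
From /ḍ/ at 8 rightward: 9 /a/ → [+RTR]; 10 /f/ transparent; word edge.
From /ḍ/ at 8 leftward: 7 /f/ transparent; 6 /b/ transparent; 5 /ḍ/ is itself a trigger — this domain ends here.

1 2 3 5 8 9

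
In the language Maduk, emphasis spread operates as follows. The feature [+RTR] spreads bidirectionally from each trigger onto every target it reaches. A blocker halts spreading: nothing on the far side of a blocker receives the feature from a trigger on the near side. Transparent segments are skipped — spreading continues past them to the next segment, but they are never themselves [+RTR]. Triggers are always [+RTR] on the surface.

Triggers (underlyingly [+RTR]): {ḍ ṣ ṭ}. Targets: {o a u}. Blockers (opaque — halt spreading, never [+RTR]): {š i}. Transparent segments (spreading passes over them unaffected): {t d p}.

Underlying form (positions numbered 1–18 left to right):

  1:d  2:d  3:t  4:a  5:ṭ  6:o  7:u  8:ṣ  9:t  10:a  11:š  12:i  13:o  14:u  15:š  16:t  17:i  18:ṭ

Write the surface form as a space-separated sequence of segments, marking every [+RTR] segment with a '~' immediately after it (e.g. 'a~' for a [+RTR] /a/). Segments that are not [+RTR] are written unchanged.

d d t a~ ṭ~ o~ u~ ṣ~ t a~ š i o u š t i ṭ~

From /ṭ/ at 5 rightward: 6 /o/ → [+RTR]; 7 /u/ → [+RTR]; 8 /ṣ/ is itself a trigger — this domain ends here.
From /ṭ/ at 5 leftward: 4 /a/ → [+RTR]; 3 /t/ transparent; 2 /d/ transparent; 1 /d/ transparent; word edge.
From /ṣ/ at 8 rightward: 9 /t/ transparent; 10 /a/ → [+RTR]; 11 /š/ blocks.
From /ṣ/ at 8 leftward: 7 /u/ → [+RTR]; 6 /o/ → [+RTR]; 5 /ṭ/ is itself a trigger — this domain ends here.
From /ṭ/ at 18 rightward: word edge.
From /ṭ/ at 18 leftward: 17 /i/ blocks.
Targets with no active source: positions 13 14 stay [-emphatic].
[+RTR] positions on the surface: 4 5 6 7 8 10 18.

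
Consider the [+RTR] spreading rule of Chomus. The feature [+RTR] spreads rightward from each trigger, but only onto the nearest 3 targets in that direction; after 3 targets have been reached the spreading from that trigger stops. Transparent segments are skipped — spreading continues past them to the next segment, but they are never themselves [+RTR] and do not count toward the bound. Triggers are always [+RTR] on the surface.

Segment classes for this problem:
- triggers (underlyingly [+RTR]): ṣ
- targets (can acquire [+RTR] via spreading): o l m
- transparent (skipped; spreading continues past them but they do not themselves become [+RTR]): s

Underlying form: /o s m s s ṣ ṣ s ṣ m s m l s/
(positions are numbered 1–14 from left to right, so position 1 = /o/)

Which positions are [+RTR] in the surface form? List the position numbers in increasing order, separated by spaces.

6 7 9 10 12 13

From /ṣ/ at 6 rightward: 7 /ṣ/ is itself a trigger — this domain ends here.
From /ṣ/ at 7 rightward: 8 /s/ transparent; 9 /ṣ/ is itself a trigger — this domain ends here.
From /ṣ/ at 9 rightward: 10 /m/ → [+RTR]; 11 /s/ transparent; 12 /m/ → [+RTR]; 13 /l/ → [+RTR]; bound reached.
Targets with no active source: positions 1 3 stay [-emphatic].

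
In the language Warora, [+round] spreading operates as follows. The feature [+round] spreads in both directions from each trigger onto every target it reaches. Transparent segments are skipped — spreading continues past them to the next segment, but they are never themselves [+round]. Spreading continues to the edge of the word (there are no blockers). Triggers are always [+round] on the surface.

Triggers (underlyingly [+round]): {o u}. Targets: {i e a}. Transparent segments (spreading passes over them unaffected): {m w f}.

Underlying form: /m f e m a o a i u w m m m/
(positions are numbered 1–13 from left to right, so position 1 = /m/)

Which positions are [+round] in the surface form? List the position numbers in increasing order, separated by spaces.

From /o/ at 6 rightward: 7 /a/ → [+round]; 8 /i/ → [+round]; 9 /u/ is itself a trigger — this domain ends here.
From /o/ at 6 leftward: 5 /a/ → [+round]; 4 /m/ transparent; 3 /e/ → [+round]; 2 /f/ transparent; 1 /m/ transparent; word edge.
From /u/ at 9 rightward: 10 /w/ transparent; 11 /m/ transparent; 12 /m/ transparent; 13 /m/ transparent; word edge.
From /u/ at 9 leftward: 8 /i/ → [+round]; 7 /a/ → [+round]; 6 /o/ is itself a trigger — this domain ends here.

3 5 6 7 8 9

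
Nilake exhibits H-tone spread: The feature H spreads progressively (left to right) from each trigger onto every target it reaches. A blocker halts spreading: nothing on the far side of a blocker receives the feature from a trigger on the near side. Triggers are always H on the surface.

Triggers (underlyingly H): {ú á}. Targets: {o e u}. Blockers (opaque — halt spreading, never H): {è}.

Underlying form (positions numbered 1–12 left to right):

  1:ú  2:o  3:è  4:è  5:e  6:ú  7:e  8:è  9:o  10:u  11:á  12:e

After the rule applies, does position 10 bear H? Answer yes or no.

From /ú/ at 1 rightward: 2 /o/ → H; 3 /è/ blocks.
From /ú/ at 6 rightward: 7 /e/ → H; 8 /è/ blocks.
From /á/ at 11 rightward: 12 /e/ → H; word edge.
Targets with no active source: positions 5 9 10 stay [-high tone].
H positions on the surface: 1 2 6 7 11 12.

no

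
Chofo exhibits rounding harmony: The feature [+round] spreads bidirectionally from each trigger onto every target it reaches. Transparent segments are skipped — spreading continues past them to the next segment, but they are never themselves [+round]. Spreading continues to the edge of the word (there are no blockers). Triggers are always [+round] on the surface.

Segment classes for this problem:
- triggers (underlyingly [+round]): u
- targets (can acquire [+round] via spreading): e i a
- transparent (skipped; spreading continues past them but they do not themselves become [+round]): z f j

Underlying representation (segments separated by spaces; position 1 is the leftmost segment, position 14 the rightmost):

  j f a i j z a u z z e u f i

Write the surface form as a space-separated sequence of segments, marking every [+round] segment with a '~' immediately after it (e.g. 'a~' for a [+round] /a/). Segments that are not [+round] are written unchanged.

From /u/ at 8 rightward: 9 /z/ transparent; 10 /z/ transparent; 11 /e/ → [+round]; 12 /u/ is itself a trigger — this domain ends here.
From /u/ at 8 leftward: 7 /a/ → [+round]; 6 /z/ transparent; 5 /j/ transparent; 4 /i/ → [+round]; 3 /a/ → [+round]; 2 /f/ transparent; 1 /j/ transparent; word edge.
From /u/ at 12 rightward: 13 /f/ transparent; 14 /i/ → [+round]; word edge.
From /u/ at 12 leftward: 11 /e/ → [+round]; 10 /z/ transparent; 9 /z/ transparent; 8 /u/ is itself a trigger — this domain ends here.
[+round] positions on the surface: 3 4 7 8 11 12 14.

j f a~ i~ j z a~ u~ z z e~ u~ f i~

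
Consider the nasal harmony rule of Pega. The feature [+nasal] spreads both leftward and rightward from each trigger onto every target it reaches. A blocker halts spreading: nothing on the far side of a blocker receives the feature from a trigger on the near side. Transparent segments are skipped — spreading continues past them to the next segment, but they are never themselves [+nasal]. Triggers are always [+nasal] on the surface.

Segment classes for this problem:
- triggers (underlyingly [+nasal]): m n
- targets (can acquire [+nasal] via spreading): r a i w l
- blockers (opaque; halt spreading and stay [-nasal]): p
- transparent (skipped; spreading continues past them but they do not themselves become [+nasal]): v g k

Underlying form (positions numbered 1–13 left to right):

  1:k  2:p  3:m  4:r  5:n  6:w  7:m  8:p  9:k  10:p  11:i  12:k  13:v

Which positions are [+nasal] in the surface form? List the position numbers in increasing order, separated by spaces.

From /m/ at 3 rightward: 4 /r/ → [+nasal]; 5 /n/ is itself a trigger — this domain ends here.
From /m/ at 3 leftward: 2 /p/ blocks.
From /n/ at 5 rightward: 6 /w/ → [+nasal]; 7 /m/ is itself a trigger — this domain ends here.
From /n/ at 5 leftward: 4 /r/ → [+nasal]; 3 /m/ is itself a trigger — this domain ends here.
From /m/ at 7 rightward: 8 /p/ blocks.
From /m/ at 7 leftward: 6 /w/ → [+nasal]; 5 /n/ is itself a trigger — this domain ends here.
Target with no active source: position 11 stays [-nasal].

3 4 5 6 7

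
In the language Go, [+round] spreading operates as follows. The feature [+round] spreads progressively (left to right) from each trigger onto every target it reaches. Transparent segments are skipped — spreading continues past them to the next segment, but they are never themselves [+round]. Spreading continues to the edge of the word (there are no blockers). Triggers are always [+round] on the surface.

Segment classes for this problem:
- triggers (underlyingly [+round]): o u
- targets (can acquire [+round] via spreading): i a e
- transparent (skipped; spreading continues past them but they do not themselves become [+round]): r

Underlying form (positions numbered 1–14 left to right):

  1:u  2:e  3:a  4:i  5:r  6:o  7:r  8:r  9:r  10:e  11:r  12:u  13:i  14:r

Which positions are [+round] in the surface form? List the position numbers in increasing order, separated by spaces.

1 2 3 4 6 10 12 13

From /u/ at 1 rightward: 2 /e/ → [+round]; 3 /a/ → [+round]; 4 /i/ → [+round]; 5 /r/ transparent; 6 /o/ is itself a trigger — this domain ends here.
From /o/ at 6 rightward: 7 /r/ transparent; 8 /r/ transparent; 9 /r/ transparent; 10 /e/ → [+round]; 11 /r/ transparent; 12 /u/ is itself a trigger — this domain ends here.
From /u/ at 12 rightward: 13 /i/ → [+round]; 14 /r/ transparent; word edge.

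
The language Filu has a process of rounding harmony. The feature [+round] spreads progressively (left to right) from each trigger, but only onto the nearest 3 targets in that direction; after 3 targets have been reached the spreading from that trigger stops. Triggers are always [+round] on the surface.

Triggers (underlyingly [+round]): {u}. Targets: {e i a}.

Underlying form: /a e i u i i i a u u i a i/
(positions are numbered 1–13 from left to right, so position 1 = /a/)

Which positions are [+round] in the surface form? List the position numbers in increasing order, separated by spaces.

From /u/ at 4 rightward: 5 /i/ → [+round]; 6 /i/ → [+round]; 7 /i/ → [+round]; bound reached.
From /u/ at 9 rightward: 10 /u/ is itself a trigger — this domain ends here.
From /u/ at 10 rightward: 11 /i/ → [+round]; 12 /a/ → [+round]; 13 /i/ → [+round]; bound reached.
Targets with no active source: positions 1 2 3 8 stay [-round].

4 5 6 7 9 10 11 12 13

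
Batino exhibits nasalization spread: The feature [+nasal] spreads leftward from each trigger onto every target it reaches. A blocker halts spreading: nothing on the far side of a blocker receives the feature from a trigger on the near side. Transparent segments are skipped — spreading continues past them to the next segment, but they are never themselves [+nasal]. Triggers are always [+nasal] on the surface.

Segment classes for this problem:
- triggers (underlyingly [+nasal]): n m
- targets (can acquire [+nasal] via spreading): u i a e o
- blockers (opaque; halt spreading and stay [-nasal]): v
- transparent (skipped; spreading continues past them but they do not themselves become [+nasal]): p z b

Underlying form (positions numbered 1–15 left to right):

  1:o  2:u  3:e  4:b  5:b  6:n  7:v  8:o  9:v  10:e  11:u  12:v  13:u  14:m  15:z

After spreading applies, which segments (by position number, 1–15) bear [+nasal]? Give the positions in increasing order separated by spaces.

1 2 3 6 13 14

From /n/ at 6 leftward: 5 /b/ transparent; 4 /b/ transparent; 3 /e/ → [+nasal]; 2 /u/ → [+nasal]; 1 /o/ → [+nasal]; word edge.
From /m/ at 14 leftward: 13 /u/ → [+nasal]; 12 /v/ blocks.
Targets with no active source: positions 8 10 11 stay [-nasal].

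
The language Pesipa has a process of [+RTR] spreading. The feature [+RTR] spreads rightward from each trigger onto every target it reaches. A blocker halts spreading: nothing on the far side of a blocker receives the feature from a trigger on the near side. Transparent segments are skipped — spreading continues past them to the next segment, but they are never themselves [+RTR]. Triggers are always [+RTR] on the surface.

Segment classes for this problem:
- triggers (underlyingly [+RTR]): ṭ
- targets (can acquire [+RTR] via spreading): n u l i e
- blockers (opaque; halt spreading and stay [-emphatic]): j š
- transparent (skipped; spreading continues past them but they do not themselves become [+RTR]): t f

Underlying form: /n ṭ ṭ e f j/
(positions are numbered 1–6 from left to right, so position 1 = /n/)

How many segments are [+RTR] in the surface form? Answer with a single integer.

From /ṭ/ at 2 rightward: 3 /ṭ/ is itself a trigger — this domain ends here.
From /ṭ/ at 3 rightward: 4 /e/ → [+RTR]; 5 /f/ transparent; 6 /j/ blocks.
Target with no active source: position 1 stays [-emphatic].
[+RTR] positions on the surface: 2 3 4.

3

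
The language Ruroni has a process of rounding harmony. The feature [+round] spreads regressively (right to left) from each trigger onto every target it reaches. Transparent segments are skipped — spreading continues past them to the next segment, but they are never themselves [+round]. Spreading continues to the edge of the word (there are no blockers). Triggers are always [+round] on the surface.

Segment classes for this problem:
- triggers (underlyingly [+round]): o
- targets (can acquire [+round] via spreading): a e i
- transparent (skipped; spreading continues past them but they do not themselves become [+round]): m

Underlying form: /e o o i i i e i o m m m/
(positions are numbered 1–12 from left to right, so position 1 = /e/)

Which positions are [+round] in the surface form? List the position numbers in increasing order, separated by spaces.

From /o/ at 2 leftward: 1 /e/ → [+round]; word edge.
From /o/ at 3 leftward: 2 /o/ is itself a trigger — this domain ends here.
From /o/ at 9 leftward: 8 /i/ → [+round]; 7 /e/ → [+round]; 6 /i/ → [+round]; 5 /i/ → [+round]; 4 /i/ → [+round]; 3 /o/ is itself a trigger — this domain ends here.

1 2 3 4 5 6 7 8 9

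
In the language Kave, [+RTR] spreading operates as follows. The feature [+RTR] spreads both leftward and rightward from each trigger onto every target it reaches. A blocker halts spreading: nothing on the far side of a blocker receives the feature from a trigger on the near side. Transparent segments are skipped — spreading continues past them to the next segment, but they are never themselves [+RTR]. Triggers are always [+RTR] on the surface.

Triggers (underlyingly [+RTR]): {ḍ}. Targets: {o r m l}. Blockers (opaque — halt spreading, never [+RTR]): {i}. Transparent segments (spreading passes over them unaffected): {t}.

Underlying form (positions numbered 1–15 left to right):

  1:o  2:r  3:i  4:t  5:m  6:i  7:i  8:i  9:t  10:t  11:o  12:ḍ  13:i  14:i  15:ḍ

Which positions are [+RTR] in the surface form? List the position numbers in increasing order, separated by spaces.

11 12 15

From /ḍ/ at 12 rightward: 13 /i/ blocks.
From /ḍ/ at 12 leftward: 11 /o/ → [+RTR]; 10 /t/ transparent; 9 /t/ transparent; 8 /i/ blocks.
From /ḍ/ at 15 rightward: word edge.
From /ḍ/ at 15 leftward: 14 /i/ blocks.
Targets with no active source: positions 1 2 5 stay [-emphatic].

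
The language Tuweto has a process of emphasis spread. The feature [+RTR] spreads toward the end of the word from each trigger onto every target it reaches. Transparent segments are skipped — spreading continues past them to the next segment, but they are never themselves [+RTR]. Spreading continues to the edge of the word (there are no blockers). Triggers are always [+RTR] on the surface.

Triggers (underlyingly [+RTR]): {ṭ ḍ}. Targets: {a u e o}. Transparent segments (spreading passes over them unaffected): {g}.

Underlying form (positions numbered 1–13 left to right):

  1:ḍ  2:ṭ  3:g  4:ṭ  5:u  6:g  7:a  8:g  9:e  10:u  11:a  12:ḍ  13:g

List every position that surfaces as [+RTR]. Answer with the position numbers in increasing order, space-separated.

From /ḍ/ at 1 rightward: 2 /ṭ/ is itself a trigger — this domain ends here.
From /ṭ/ at 2 rightward: 3 /g/ transparent; 4 /ṭ/ is itself a trigger — this domain ends here.
From /ṭ/ at 4 rightward: 5 /u/ → [+RTR]; 6 /g/ transparent; 7 /a/ → [+RTR]; 8 /g/ transparent; 9 /e/ → [+RTR]; 10 /u/ → [+RTR]; 11 /a/ → [+RTR]; 12 /ḍ/ is itself a trigger — this domain ends here.
From /ḍ/ at 12 rightward: 13 /g/ transparent; word edge.

1 2 4 5 7 9 10 11 12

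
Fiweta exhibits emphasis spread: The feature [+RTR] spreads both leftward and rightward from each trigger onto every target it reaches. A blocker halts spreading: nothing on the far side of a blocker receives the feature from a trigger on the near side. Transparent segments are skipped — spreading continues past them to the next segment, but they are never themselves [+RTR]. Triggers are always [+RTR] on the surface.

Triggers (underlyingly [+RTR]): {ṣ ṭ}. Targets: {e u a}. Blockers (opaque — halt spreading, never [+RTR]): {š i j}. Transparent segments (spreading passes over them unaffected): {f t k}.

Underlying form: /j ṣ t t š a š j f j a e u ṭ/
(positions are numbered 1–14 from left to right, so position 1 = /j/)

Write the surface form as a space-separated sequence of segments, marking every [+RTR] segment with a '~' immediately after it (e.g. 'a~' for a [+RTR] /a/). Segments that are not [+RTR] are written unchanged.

j ṣ~ t t š a š j f j a~ e~ u~ ṭ~

From /ṣ/ at 2 rightward: 3 /t/ transparent; 4 /t/ transparent; 5 /š/ blocks.
From /ṣ/ at 2 leftward: 1 /j/ blocks.
From /ṭ/ at 14 rightward: word edge.
From /ṭ/ at 14 leftward: 13 /u/ → [+RTR]; 12 /e/ → [+RTR]; 11 /a/ → [+RTR]; 10 /j/ blocks.
Target with no active source: position 6 stays [-emphatic].
[+RTR] positions on the surface: 2 11 12 13 14.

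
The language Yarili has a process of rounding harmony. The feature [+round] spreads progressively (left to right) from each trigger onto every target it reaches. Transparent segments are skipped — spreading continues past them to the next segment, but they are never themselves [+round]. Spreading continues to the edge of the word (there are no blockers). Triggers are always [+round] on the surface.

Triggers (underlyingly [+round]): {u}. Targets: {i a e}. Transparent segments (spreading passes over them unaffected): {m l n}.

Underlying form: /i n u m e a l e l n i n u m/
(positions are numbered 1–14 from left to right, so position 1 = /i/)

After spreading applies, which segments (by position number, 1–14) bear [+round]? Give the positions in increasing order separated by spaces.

3 5 6 8 11 13

From /u/ at 3 rightward: 4 /m/ transparent; 5 /e/ → [+round]; 6 /a/ → [+round]; 7 /l/ transparent; 8 /e/ → [+round]; 9 /l/ transparent; 10 /n/ transparent; 11 /i/ → [+round]; 12 /n/ transparent; 13 /u/ is itself a trigger — this domain ends here.
From /u/ at 13 rightward: 14 /m/ transparent; word edge.
Target with no active source: position 1 stays [-round].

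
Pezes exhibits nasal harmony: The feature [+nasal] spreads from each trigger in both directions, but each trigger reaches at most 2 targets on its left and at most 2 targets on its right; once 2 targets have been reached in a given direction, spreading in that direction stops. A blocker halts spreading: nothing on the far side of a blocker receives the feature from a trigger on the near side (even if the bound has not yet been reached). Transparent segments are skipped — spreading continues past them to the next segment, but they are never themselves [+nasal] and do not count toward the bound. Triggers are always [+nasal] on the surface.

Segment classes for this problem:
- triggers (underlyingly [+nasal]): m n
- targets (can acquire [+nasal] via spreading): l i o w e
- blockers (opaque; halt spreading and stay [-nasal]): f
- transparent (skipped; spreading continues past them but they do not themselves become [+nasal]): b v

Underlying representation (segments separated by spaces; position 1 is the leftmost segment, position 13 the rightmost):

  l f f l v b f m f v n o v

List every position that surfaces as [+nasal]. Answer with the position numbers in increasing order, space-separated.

8 11 12

From /m/ at 8 rightward: 9 /f/ blocks.
From /m/ at 8 leftward: 7 /f/ blocks.
From /n/ at 11 rightward: 12 /o/ → [+nasal]; 13 /v/ transparent; word edge.
From /n/ at 11 leftward: 10 /v/ transparent; 9 /f/ blocks.
Targets with no active source: positions 1 4 stay [-nasal].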